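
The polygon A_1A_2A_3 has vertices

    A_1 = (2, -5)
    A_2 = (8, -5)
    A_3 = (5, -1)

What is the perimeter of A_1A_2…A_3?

|A_1A_2| = √((6)² + (0)²) = √36 = 6
|A_2A_3| = √((-3)² + (4)²) = √25 = 5
|A_3A_1| = √((-3)² + (-4)²) = √25 = 5
Perimeter = 6 + 5 + 5 = 16.

16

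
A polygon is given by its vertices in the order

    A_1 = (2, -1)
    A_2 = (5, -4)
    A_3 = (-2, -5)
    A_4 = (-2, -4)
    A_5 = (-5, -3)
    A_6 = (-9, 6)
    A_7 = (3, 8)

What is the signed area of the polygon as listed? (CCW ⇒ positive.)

Apply the shoelace formula: 2A = Σ (x_i·y_{i+1} − x_{i+1}·y_i), indices taken mod 7.
A_1→A_2: (2)(-4) − (5)(-1) = -3
A_2→A_3: (5)(-5) − (-2)(-4) = -33
A_3→A_4: (-2)(-4) − (-2)(-5) = -2
A_4→A_5: (-2)(-3) − (-5)(-4) = -14
A_5→A_6: (-5)(6) − (-9)(-3) = -57
A_6→A_7: (-9)(8) − (3)(6) = -90
A_7→A_1: (3)(-1) − (2)(8) = -19
Σ = -218
Signed area = Σ/2 = -109 (negative ⇒ clockwise traversal).

-109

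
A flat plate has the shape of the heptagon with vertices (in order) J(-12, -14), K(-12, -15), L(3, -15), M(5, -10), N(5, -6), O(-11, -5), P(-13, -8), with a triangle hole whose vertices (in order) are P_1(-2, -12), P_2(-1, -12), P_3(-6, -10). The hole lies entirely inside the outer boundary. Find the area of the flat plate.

Outer boundary:
Apply the shoelace (surveyor's) formula: 2A = Σ (x_i·y_{i+1} − x_{i+1}·y_i), indices taken mod 7.
Cross-terms: 12, 225, 45, 20, -91, 23, 86  ⇒  Σ = 320
Area = |Σ|/2 = 160.
Hole:
Σ = (12) + (-62) + (52) = 2
Area = |Σ|/2 = 1.
Net area = 160 − 1 = 159.

159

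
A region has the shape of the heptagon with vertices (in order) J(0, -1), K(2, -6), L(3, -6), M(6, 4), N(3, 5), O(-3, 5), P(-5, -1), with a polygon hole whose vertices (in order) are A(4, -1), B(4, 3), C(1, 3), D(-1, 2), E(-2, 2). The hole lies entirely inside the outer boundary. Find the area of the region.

Outer boundary:
Apply Gauss's area formula: 2A = Σ (x_i·y_{i+1} − x_{i+1}·y_i), indices taken mod 7.
Σ = (2) + (6) + (48) + (18) + (30) + (28) + (5) = 137
Area = |Σ|/2 = 68.5.
Hole:
Σ = (16) + (9) + (5) + (2) + (-6) = 26
Area = |Σ|/2 = 13.
Net area = 68.5 − 13 = 55.5.

55.5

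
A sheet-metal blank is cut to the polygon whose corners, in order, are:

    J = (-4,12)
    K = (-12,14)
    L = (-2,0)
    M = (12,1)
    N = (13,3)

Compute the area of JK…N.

Apply the surveyor's formula: 2A = Σ (x_i·y_{i+1} − x_{i+1}·y_i), indices taken mod 5.
Σ = (88) + (28) + (-2) + (23) + (168) = 305
Area = |Σ|/2 = 152.5.

152.5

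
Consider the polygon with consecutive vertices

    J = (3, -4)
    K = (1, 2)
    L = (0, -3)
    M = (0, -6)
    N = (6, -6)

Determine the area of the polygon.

Σ = (10) + (-3) + (0) + (36) + (-6) = 37
Area = |Σ|/2 = 18.5.

18.5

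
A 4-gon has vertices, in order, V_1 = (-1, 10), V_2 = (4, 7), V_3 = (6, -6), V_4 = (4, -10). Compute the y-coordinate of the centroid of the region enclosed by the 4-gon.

17/21

Apply the shoelace formula. First the cross-terms c_i = x_i·y_{i+1} − x_{i+1}·y_i:
  -47, -66, -36, 30  ⇒  2A = -119, A = -59.5.
Then Σ (y_i + y_{i+1})·c_i = -289, so ȳ = -289 / (6·(-59.5)) = 17/21.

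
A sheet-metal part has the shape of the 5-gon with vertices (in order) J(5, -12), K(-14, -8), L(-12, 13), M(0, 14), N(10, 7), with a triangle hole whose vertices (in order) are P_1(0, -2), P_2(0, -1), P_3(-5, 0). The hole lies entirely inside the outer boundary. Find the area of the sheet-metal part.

472

Outer boundary:
Cross-terms: -208, -278, -168, -140, -155  ⇒  Σ = -949
Area = |Σ|/2 = 474.5.
Hole:
Apply the shoelace formula: 2A = Σ (x_i·y_{i+1} − x_{i+1}·y_i), indices taken mod 3.
Σ = (0) + (-5) + (10) = 5
Area = |Σ|/2 = 2.5.
Net area = 474.5 − 2.5 = 472.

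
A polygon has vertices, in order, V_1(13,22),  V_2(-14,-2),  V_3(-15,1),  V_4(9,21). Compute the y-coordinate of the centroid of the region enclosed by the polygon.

29/3

Apply the shoelace formula. First the cross-terms c_i = x_i·y_{i+1} − x_{i+1}·y_i:
  282, -44, -324, -75  ⇒  2A = -161, A = -80.5.
Then Σ (y_i + y_{i+1})·c_i = -4669, so ȳ = -4669 / (6·(-80.5)) = 29/3.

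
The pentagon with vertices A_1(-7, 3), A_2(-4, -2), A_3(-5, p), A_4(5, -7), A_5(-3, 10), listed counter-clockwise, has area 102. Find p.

The doubled signed area Σ (x_i y_{i+1} − x_{i+1} y_i) is linear in p.
With p=0 it equals 141; the coefficient of p is -9 (from the two edges through A_3).
So -9·p + 141 = 2·102 = 204 ⇒ p = -7.

-7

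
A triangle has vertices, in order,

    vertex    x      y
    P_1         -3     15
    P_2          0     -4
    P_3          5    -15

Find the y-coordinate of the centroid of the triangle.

Apply the shoelace (surveyor's) formula. First the cross-terms c_i = x_i·y_{i+1} − x_{i+1}·y_i:
  12, 20, 30  ⇒  2A = 62, A = 31.
Then Σ (y_i + y_{i+1})·c_i = -248, so ȳ = -248 / (6·31) = -4/3.

-4/3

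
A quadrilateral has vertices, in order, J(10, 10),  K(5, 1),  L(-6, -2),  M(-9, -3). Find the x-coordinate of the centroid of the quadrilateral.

82/39

Apply Gauss's area formula. First the cross-terms c_i = x_i·y_{i+1} − x_{i+1}·y_i:
  -40, -4, 0, -60  ⇒  2A = -104, A = -52.
Then Σ (x_i + x_{i+1})·c_i = -656, so x̄ = -656 / (6·(-52)) = 82/39.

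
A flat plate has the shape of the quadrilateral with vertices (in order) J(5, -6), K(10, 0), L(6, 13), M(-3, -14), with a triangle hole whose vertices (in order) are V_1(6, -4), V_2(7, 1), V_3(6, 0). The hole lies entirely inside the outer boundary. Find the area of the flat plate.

114.5

Outer boundary:
Apply the shoelace formula: 2A = Σ (x_i·y_{i+1} − x_{i+1}·y_i), indices taken mod 4.
J→K: (5)(0) − (10)(-6) = 60
K→L: (10)(13) − (6)(0) = 130
L→M: (6)(-14) − (-3)(13) = -45
M→J: (-3)(-6) − (5)(-14) = 88
Σ = 233
Area = |Σ|/2 = 116.5.
Hole:
Apply the shoelace formula: 2A = Σ (x_i·y_{i+1} − x_{i+1}·y_i), indices taken mod 3.
Σ = (34) + (-6) + (-24) = 4
Area = |Σ|/2 = 2.
Net area = 116.5 − 2 = 114.5.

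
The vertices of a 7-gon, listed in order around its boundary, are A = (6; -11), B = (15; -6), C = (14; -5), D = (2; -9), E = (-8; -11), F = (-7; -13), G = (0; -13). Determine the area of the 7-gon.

A→B: (6)(-6) − (15)(-11) = 129
B→C: (15)(-5) − (14)(-6) = 9
C→D: (14)(-9) − (2)(-5) = -116
D→E: (2)(-11) − (-8)(-9) = -94
E→F: (-8)(-13) − (-7)(-11) = 27
F→G: (-7)(-13) − (0)(-13) = 91
G→A: (0)(-11) − (6)(-13) = 78
Σ = 124
Area = |Σ|/2 = 62.

62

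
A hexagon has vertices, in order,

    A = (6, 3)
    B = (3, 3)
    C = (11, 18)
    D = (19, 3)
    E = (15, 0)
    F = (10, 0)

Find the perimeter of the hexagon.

52

|AB| = √((-3)² + (0)²) = √9 = 3
|BC| = √((8)² + (15)²) = √289 = 17
|CD| = √((8)² + (-15)²) = √289 = 17
|DE| = √((-4)² + (-3)²) = √25 = 5
|EF| = √((-5)² + (0)²) = √25 = 5
|FA| = √((-4)² + (3)²) = √25 = 5
Perimeter = 3 + 17 + 17 + 5 + 5 + 5 = 52.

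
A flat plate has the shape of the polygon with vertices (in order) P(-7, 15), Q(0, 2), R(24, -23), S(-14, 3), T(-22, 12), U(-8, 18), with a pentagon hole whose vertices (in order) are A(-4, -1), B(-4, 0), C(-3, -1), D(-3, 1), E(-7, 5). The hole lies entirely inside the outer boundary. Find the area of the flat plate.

347.5

Outer boundary:
Apply Gauss's area formula: 2A = Σ (x_i·y_{i+1} − x_{i+1}·y_i), indices taken mod 6.
Σ = (-14) + (-48) + (-250) + (-102) + (-300) + (6) = -708
Area = |Σ|/2 = 354.
Hole:
Cross-terms: -4, 4, -6, -8, 27  ⇒  Σ = 13
Area = |Σ|/2 = 6.5.
Net area = 354 − 6.5 = 347.5.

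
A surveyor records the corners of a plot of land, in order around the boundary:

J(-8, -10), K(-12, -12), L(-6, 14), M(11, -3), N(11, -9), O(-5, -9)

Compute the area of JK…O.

316

Apply the shoelace formula: 2A = Σ (x_i·y_{i+1} − x_{i+1}·y_i), indices taken mod 6.
Cross-terms: -24, -240, -136, -66, -144, -22  ⇒  Σ = -632
Area = |Σ|/2 = 316.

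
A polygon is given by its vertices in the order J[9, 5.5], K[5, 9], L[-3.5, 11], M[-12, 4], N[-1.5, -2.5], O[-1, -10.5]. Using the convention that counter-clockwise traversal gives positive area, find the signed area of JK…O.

198.125

J→K: (9)(9) − (5)(5.5) = 53.5
K→L: (5)(11) − (-3.5)(9) = 86.5
L→M: (-3.5)(4) − (-12)(11) = 118
M→N: (-12)(-2.5) − (-1.5)(4) = 36
N→O: (-1.5)(-10.5) − (-1)(-2.5) = 13.25
O→J: (-1)(5.5) − (9)(-10.5) = 89
Σ = 396.25
Signed area = Σ/2 = 198.125 (positive ⇒ counter-clockwise traversal).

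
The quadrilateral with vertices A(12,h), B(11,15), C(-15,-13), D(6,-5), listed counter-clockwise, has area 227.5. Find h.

4

The doubled signed area Σ (x_i y_{i+1} − x_{i+1} y_i) is linear in h.
With h=0 it equals 475; the coefficient of h is -5 (from the two edges through A).
So -5·h + 475 = 2·227.5 = 455 ⇒ h = 4.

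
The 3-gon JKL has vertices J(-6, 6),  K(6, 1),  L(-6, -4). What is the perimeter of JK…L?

36

|JK| = √((12)² + (-5)²) = √169 = 13
|KL| = √((-12)² + (-5)²) = √169 = 13
|LJ| = √((0)² + (10)²) = √100 = 10
Perimeter = 13 + 13 + 10 = 36.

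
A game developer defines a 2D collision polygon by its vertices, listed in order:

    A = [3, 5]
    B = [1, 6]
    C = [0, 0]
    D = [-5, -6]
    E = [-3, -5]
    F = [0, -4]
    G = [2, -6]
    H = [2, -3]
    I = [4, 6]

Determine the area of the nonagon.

Σ = (13) + (0) + (0) + (7) + (12) + (8) + (6) + (24) + (2) = 72
Area = |Σ|/2 = 36.

36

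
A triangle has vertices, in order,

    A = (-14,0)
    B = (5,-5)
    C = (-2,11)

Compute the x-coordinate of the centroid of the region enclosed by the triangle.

Apply the surveyor's formula. First the cross-terms c_i = x_i·y_{i+1} − x_{i+1}·y_i:
  70, 45, 154  ⇒  2A = 269, A = 134.5.
Then Σ (x_i + x_{i+1})·c_i = -2959, so x̄ = -2959 / (6·134.5) = -11/3.

-11/3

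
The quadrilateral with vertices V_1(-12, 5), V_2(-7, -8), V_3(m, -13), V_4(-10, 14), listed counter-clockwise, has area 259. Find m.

The doubled signed area Σ (x_i y_{i+1} − x_{i+1} y_i) is linear in m.
With m=0 it equals 210; the coefficient of m is 22 (from the two edges through V_3).
So 22·m + 210 = 2·259 = 518 ⇒ m = 14.

14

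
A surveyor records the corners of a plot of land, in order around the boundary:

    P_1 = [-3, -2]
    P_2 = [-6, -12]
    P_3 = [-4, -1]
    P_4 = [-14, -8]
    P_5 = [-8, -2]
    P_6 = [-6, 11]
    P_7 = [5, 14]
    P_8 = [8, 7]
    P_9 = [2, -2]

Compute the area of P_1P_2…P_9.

P_1→P_2: (-3)(-12) − (-6)(-2) = 24
P_2→P_3: (-6)(-1) − (-4)(-12) = -42
P_3→P_4: (-4)(-8) − (-14)(-1) = 18
P_4→P_5: (-14)(-2) − (-8)(-8) = -36
P_5→P_6: (-8)(11) − (-6)(-2) = -100
P_6→P_7: (-6)(14) − (5)(11) = -139
P_7→P_8: (5)(7) − (8)(14) = -77
P_8→P_9: (8)(-2) − (2)(7) = -30
P_9→P_1: (2)(-2) − (-3)(-2) = -10
Σ = -392
Area = |Σ|/2 = 196.

196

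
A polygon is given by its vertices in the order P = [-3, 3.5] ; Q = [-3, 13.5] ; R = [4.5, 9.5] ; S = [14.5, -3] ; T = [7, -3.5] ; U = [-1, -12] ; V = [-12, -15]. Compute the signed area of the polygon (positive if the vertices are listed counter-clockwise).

-301.875

P→Q: (-3)(13.5) − (-3)(3.5) = -30
Q→R: (-3)(9.5) − (4.5)(13.5) = -89.25
R→S: (4.5)(-3) − (14.5)(9.5) = -151.25
S→T: (14.5)(-3.5) − (7)(-3) = -29.75
T→U: (7)(-12) − (-1)(-3.5) = -87.5
U→V: (-1)(-15) − (-12)(-12) = -129
V→P: (-12)(3.5) − (-3)(-15) = -87
Σ = -603.75
Signed area = Σ/2 = -301.875 (negative ⇒ clockwise traversal).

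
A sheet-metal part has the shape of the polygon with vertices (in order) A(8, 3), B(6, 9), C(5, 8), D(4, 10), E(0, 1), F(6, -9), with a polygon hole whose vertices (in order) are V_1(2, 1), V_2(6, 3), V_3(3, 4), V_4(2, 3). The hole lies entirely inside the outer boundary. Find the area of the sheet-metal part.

75.5

Outer boundary:
Apply the shoelace formula: 2A = Σ (x_i·y_{i+1} − x_{i+1}·y_i), indices taken mod 6.
Cross-terms: 54, 3, 18, 4, -6, 90  ⇒  Σ = 163
Area = |Σ|/2 = 81.5.
Hole:
Apply the shoelace formula: 2A = Σ (x_i·y_{i+1} − x_{i+1}·y_i), indices taken mod 4.
Σ = (0) + (15) + (1) + (-4) = 12
Area = |Σ|/2 = 6.
Net area = 81.5 − 6 = 75.5.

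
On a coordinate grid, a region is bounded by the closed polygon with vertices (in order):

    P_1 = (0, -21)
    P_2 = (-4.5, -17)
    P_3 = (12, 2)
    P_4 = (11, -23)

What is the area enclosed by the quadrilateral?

Σ = (-94.5) + (195) + (-298) + (-231) = -428.5
Area = |Σ|/2 = 214.25.

214.25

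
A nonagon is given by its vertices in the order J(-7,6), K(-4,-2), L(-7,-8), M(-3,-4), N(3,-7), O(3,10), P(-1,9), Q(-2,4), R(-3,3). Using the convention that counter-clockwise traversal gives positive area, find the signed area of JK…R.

Σ = (38) + (18) + (4) + (33) + (51) + (37) + (14) + (6) + (3) = 204
Signed area = Σ/2 = 102 (positive ⇒ counter-clockwise traversal).

102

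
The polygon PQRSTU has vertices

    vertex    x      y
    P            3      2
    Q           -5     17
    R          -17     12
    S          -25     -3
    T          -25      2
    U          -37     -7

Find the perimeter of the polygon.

108

|PQ| = √((-8)² + (15)²) = √289 = 17
|QR| = √((-12)² + (-5)²) = √169 = 13
|RS| = √((-8)² + (-15)²) = √289 = 17
|ST| = √((0)² + (5)²) = √25 = 5
|TU| = √((-12)² + (-9)²) = √225 = 15
|UP| = √((40)² + (9)²) = √1681 = 41
Perimeter = 17 + 13 + 17 + 5 + 15 + 41 = 108.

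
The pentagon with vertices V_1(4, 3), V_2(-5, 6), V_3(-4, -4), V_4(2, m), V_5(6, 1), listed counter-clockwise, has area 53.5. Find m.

The doubled signed area Σ (x_i y_{i+1} − x_{i+1} y_i) is linear in m.
With m=0 it equals 107; the coefficient of m is -10 (from the two edges through V_4).
So -10·m + 107 = 2·53.5 = 107 ⇒ m = 0.

0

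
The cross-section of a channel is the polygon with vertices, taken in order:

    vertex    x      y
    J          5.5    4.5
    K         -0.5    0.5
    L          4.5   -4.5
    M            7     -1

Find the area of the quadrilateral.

J→K: (5.5)(0.5) − (-0.5)(4.5) = 5
K→L: (-0.5)(-4.5) − (4.5)(0.5) = 0
L→M: (4.5)(-1) − (7)(-4.5) = 27
M→J: (7)(4.5) − (5.5)(-1) = 37
Σ = 69
Area = |Σ|/2 = 34.5.

34.5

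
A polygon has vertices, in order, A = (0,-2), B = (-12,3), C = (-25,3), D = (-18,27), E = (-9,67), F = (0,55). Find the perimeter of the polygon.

164

|AB| = √((-12)² + (5)²) = √169 = 13
|BC| = √((-13)² + (0)²) = √169 = 13
|CD| = √((7)² + (24)²) = √625 = 25
|DE| = √((9)² + (40)²) = √1681 = 41
|EF| = √((9)² + (-12)²) = √225 = 15
|FA| = √((0)² + (-57)²) = √3249 = 57
Perimeter = 13 + 13 + 25 + 41 + 15 + 57 = 164.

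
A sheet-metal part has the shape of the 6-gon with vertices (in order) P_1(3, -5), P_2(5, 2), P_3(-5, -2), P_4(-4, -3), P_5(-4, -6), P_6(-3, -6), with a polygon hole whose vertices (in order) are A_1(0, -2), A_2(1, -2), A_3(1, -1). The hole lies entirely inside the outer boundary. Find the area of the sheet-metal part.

Outer boundary:
Apply the shoelace formula: 2A = Σ (x_i·y_{i+1} − x_{i+1}·y_i), indices taken mod 6.
Σ = (31) + (0) + (7) + (12) + (6) + (33) = 89
Area = |Σ|/2 = 44.5.
Hole:
Apply the shoelace formula: 2A = Σ (x_i·y_{i+1} − x_{i+1}·y_i), indices taken mod 3.
Σ = (2) + (1) + (-2) = 1
Area = |Σ|/2 = 0.5.
Net area = 44.5 − 0.5 = 44.

44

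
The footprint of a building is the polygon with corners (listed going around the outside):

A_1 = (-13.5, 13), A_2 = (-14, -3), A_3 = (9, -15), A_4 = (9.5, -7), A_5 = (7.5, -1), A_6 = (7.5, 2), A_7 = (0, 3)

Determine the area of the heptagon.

333.75

Σ = (222.5) + (237) + (79.5) + (43) + (22.5) + (22.5) + (40.5) = 667.5
Area = |Σ|/2 = 333.75.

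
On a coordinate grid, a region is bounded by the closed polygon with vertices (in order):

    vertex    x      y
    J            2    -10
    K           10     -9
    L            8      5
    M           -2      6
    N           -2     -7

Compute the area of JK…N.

161

Apply Gauss's area formula: 2A = Σ (x_i·y_{i+1} − x_{i+1}·y_i), indices taken mod 5.
Cross-terms: 82, 122, 58, 26, 34  ⇒  Σ = 322
Area = |Σ|/2 = 161.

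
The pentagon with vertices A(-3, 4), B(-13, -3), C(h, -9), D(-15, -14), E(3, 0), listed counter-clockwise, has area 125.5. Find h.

-14

The doubled signed area Σ (x_i y_{i+1} − x_{i+1} y_i) is linear in h.
With h=0 it equals 97; the coefficient of h is -11 (from the two edges through C).
So -11·h + 97 = 2·125.5 = 251 ⇒ h = -14.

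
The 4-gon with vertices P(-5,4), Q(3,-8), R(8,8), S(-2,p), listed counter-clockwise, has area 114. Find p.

8

Write out the shoelace sum; only the two edges meeting at S involve p:
2·Area = [(8·p − (-2)·8) + ((-2)·4 − (-5)·p)] + 116
       = 13·p + 124 = 228
⇒ p = 8.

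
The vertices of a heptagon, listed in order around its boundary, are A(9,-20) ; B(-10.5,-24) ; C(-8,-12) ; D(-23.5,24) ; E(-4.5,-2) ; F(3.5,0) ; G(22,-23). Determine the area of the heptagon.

558.75

Cross-terms: -426, -66, -474, 155, 7, -80.5, -233  ⇒  Σ = -1117.5
Area = |Σ|/2 = 558.75.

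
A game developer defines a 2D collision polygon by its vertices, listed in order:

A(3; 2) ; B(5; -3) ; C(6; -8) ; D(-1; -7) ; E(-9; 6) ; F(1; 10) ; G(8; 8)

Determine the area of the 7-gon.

168

Apply the shoelace (surveyor's) formula: 2A = Σ (x_i·y_{i+1} − x_{i+1}·y_i), indices taken mod 7.
A→B: (3)(-3) − (5)(2) = -19
B→C: (5)(-8) − (6)(-3) = -22
C→D: (6)(-7) − (-1)(-8) = -50
D→E: (-1)(6) − (-9)(-7) = -69
E→F: (-9)(10) − (1)(6) = -96
F→G: (1)(8) − (8)(10) = -72
G→A: (8)(2) − (3)(8) = -8
Σ = -336
Area = |Σ|/2 = 168.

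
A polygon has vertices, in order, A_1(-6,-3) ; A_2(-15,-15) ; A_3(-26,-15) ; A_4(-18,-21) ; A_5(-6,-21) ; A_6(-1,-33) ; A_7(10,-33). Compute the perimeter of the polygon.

106

|A_1A_2| = √((-9)² + (-12)²) = √225 = 15
|A_2A_3| = √((-11)² + (0)²) = √121 = 11
|A_3A_4| = √((8)² + (-6)²) = √100 = 10
|A_4A_5| = √((12)² + (0)²) = √144 = 12
|A_5A_6| = √((5)² + (-12)²) = √169 = 13
|A_6A_7| = √((11)² + (0)²) = √121 = 11
|A_7A_1| = √((-16)² + (30)²) = √1156 = 34
Perimeter = 15 + 11 + 10 + 12 + 13 + 11 + 34 = 106.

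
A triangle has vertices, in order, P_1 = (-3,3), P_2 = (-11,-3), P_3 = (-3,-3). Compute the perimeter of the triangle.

|P_1P_2| = √((-8)² + (-6)²) = √100 = 10
|P_2P_3| = √((8)² + (0)²) = √64 = 8
|P_3P_1| = √((0)² + (6)²) = √36 = 6
Perimeter = 10 + 8 + 6 = 24.

24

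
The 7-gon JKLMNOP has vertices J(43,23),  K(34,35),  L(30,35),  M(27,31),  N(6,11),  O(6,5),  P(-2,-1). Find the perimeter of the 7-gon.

120

|JK| = √((-9)² + (12)²) = √225 = 15
|KL| = √((-4)² + (0)²) = √16 = 4
|LM| = √((-3)² + (-4)²) = √25 = 5
|MN| = √((-21)² + (-20)²) = √841 = 29
|NO| = √((0)² + (-6)²) = √36 = 6
|OP| = √((-8)² + (-6)²) = √100 = 10
|PJ| = √((45)² + (24)²) = √2601 = 51
Perimeter = 15 + 4 + 5 + 29 + 6 + 10 + 51 = 120.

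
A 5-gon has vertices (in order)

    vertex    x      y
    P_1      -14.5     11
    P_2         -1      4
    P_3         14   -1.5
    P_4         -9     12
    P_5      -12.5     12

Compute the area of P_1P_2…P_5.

65.75

Σ = (-47) + (-54.5) + (154.5) + (42) + (36.5) = 131.5
Area = |Σ|/2 = 65.75.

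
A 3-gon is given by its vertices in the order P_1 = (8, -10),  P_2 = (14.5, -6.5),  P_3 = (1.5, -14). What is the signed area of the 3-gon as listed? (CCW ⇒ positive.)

-1.625

Apply the shoelace (surveyor's) formula: 2A = Σ (x_i·y_{i+1} − x_{i+1}·y_i), indices taken mod 3.
Cross-terms: 93, -193.25, 97  ⇒  Σ = -3.25
Signed area = Σ/2 = -1.625 (negative ⇒ clockwise traversal).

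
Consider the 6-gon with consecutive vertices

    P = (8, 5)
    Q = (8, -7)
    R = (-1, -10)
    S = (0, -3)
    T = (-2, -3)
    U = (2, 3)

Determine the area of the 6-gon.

100

Apply the shoelace (surveyor's) formula: 2A = Σ (x_i·y_{i+1} − x_{i+1}·y_i), indices taken mod 6.
Σ = (-96) + (-87) + (3) + (-6) + (0) + (-14) = -200
Area = |Σ|/2 = 100.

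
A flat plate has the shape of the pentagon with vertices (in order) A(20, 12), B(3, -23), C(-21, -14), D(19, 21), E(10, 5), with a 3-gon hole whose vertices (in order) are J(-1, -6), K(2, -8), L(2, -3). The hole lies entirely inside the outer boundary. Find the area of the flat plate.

638

Outer boundary:
Σ = (-496) + (-525) + (-175) + (-115) + (20) = -1291
Area = |Σ|/2 = 645.5.
Hole:
Apply the surveyor's formula: 2A = Σ (x_i·y_{i+1} − x_{i+1}·y_i), indices taken mod 3.
Σ = (20) + (10) + (-15) = 15
Area = |Σ|/2 = 7.5.
Net area = 645.5 − 7.5 = 638.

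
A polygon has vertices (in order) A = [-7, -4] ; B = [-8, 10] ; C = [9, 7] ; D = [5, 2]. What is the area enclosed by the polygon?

135.5

Σ = (-102) + (-146) + (-17) + (-6) = -271
Area = |Σ|/2 = 135.5.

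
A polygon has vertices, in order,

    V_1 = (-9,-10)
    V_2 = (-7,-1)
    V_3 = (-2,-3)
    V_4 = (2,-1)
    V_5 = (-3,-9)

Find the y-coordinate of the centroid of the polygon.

-871/159

Apply the surveyor's formula. First the cross-terms c_i = x_i·y_{i+1} − x_{i+1}·y_i:
  -61, 19, 8, -21, -51  ⇒  2A = -106, A = -53.
Then Σ (y_i + y_{i+1})·c_i = 1742, so ȳ = 1742 / (6·(-53)) = -871/159.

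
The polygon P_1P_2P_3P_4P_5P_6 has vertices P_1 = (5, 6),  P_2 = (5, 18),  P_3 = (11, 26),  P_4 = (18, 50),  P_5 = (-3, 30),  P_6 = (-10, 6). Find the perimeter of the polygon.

|P_1P_2| = √((0)² + (12)²) = √144 = 12
|P_2P_3| = √((6)² + (8)²) = √100 = 10
|P_3P_4| = √((7)² + (24)²) = √625 = 25
|P_4P_5| = √((-21)² + (-20)²) = √841 = 29
|P_5P_6| = √((-7)² + (-24)²) = √625 = 25
|P_6P_1| = √((15)² + (0)²) = √225 = 15
Perimeter = 12 + 10 + 25 + 29 + 25 + 15 = 116.

116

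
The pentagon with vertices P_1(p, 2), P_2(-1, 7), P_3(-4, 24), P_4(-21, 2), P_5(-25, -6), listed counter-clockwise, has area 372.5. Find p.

Write out the shoelace sum; only the two edges meeting at P_1 involve p:
2·Area = [((-25)·2 − p·(-6)) + (p·7 − (-1)·2)] + 676
       = 13·p + 628 = 745
⇒ p = 9.

9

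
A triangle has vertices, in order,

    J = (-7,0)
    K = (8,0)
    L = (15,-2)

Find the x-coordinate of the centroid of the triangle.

16/3

Apply Gauss's area formula. First the cross-terms c_i = x_i·y_{i+1} − x_{i+1}·y_i:
  0, -16, -14  ⇒  2A = -30, A = -15.
Then Σ (x_i + x_{i+1})·c_i = -480, so x̄ = -480 / (6·(-15)) = 16/3.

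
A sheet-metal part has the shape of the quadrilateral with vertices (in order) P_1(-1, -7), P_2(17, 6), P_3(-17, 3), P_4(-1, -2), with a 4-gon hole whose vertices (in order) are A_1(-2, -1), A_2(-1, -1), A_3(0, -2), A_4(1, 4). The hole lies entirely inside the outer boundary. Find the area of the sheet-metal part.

Outer boundary:
Apply Gauss's area formula: 2A = Σ (x_i·y_{i+1} − x_{i+1}·y_i), indices taken mod 4.
P_1→P_2: (-1)(6) − (17)(-7) = 113
P_2→P_3: (17)(3) − (-17)(6) = 153
P_3→P_4: (-17)(-2) − (-1)(3) = 37
P_4→P_1: (-1)(-7) − (-1)(-2) = 5
Σ = 308
Area = |Σ|/2 = 154.
Hole:
Apply the surveyor's formula: 2A = Σ (x_i·y_{i+1} − x_{i+1}·y_i), indices taken mod 4.
Σ = (1) + (2) + (2) + (7) = 12
Area = |Σ|/2 = 6.
Net area = 154 − 6 = 148.

148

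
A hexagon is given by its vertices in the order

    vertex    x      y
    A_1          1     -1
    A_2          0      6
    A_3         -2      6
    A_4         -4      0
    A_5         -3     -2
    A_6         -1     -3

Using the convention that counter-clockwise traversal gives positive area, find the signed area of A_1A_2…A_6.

Apply the shoelace formula: 2A = Σ (x_i·y_{i+1} − x_{i+1}·y_i), indices taken mod 6.
Cross-terms: 6, 12, 24, 8, 7, 4  ⇒  Σ = 61
Signed area = Σ/2 = 30.5 (positive ⇒ counter-clockwise traversal).

30.5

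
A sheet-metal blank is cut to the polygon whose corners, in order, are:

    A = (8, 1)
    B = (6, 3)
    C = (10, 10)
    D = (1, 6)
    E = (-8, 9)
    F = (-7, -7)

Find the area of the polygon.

Cross-terms: 18, 30, 50, 57, 119, 49  ⇒  Σ = 323
Area = |Σ|/2 = 161.5.

161.5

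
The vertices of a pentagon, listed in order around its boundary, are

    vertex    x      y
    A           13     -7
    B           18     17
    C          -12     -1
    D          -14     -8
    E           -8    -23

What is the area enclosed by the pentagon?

614

A→B: (13)(17) − (18)(-7) = 347
B→C: (18)(-1) − (-12)(17) = 186
C→D: (-12)(-8) − (-14)(-1) = 82
D→E: (-14)(-23) − (-8)(-8) = 258
E→A: (-8)(-7) − (13)(-23) = 355
Σ = 1228
Area = |Σ|/2 = 614.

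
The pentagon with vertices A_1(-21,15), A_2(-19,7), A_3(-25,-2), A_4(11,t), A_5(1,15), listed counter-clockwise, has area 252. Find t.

14

Write out the shoelace sum; only the two edges meeting at A_4 involve t:
2·Area = [((-25)·t − 11·(-2)) + (11·15 − 1·t)] + 681
       = -26·t + 868 = 504
⇒ t = 14.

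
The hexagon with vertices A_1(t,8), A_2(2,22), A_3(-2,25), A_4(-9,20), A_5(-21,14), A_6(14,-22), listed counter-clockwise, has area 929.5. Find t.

The doubled signed area Σ (x_i y_{i+1} − x_{i+1} y_i) is linear in t.
With t=0 it equals 935; the coefficient of t is 44 (from the two edges through A_1).
So 44·t + 935 = 2·929.5 = 1859 ⇒ t = 21.

21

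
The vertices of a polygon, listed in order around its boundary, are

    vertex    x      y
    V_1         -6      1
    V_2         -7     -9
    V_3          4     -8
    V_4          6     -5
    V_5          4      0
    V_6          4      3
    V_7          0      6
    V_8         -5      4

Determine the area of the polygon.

Apply the shoelace (surveyor's) formula: 2A = Σ (x_i·y_{i+1} − x_{i+1}·y_i), indices taken mod 8.
Cross-terms: 61, 92, 28, 20, 12, 24, 30, 19  ⇒  Σ = 286
Area = |Σ|/2 = 143.

143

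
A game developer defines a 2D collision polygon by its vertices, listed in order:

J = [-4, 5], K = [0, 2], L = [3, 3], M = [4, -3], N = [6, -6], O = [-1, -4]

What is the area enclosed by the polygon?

Apply the surveyor's formula: 2A = Σ (x_i·y_{i+1} − x_{i+1}·y_i), indices taken mod 6.
J→K: (-4)(2) − (0)(5) = -8
K→L: (0)(3) − (3)(2) = -6
L→M: (3)(-3) − (4)(3) = -21
M→N: (4)(-6) − (6)(-3) = -6
N→O: (6)(-4) − (-1)(-6) = -30
O→J: (-1)(5) − (-4)(-4) = -21
Σ = -92
Area = |Σ|/2 = 46.

46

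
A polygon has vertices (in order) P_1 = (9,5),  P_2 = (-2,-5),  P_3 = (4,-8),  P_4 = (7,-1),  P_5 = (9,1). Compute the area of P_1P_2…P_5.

Σ = (-35) + (36) + (52) + (16) + (36) = 105
Area = |Σ|/2 = 52.5.

52.5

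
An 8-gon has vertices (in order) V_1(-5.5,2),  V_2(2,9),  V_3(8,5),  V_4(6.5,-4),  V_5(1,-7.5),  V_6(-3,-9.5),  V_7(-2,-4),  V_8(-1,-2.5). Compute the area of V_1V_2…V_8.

V_1→V_2: (-5.5)(9) − (2)(2) = -53.5
V_2→V_3: (2)(5) − (8)(9) = -62
V_3→V_4: (8)(-4) − (6.5)(5) = -64.5
V_4→V_5: (6.5)(-7.5) − (1)(-4) = -44.75
V_5→V_6: (1)(-9.5) − (-3)(-7.5) = -32
V_6→V_7: (-3)(-4) − (-2)(-9.5) = -7
V_7→V_8: (-2)(-2.5) − (-1)(-4) = 1
V_8→V_1: (-1)(2) − (-5.5)(-2.5) = -15.75
Σ = -278.5
Area = |Σ|/2 = 139.25.

139.25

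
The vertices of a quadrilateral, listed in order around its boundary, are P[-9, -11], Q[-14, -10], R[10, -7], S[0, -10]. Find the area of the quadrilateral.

28

Cross-terms: -64, 198, -100, -90  ⇒  Σ = -56
Area = |Σ|/2 = 28.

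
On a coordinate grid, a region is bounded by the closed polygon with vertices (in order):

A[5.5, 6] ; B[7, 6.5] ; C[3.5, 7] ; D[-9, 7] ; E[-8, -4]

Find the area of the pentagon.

86.75

Apply the shoelace (surveyor's) formula: 2A = Σ (x_i·y_{i+1} − x_{i+1}·y_i), indices taken mod 5.
Cross-terms: -6.25, 26.25, 87.5, 92, -26  ⇒  Σ = 173.5
Area = |Σ|/2 = 86.75.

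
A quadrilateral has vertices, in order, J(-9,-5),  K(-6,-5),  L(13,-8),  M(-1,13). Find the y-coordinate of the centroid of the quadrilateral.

Apply Gauss's area formula. First the cross-terms c_i = x_i·y_{i+1} − x_{i+1}·y_i:
  15, 113, 161, 122  ⇒  2A = 411, A = 205.5.
Then Σ (y_i + y_{i+1})·c_i = 162, so ȳ = 162 / (6·205.5) = 18/137.

18/137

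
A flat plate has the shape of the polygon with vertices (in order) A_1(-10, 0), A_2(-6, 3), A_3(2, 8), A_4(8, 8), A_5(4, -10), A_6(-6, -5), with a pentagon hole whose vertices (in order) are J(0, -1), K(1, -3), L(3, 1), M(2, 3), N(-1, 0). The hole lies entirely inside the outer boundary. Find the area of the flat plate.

Outer boundary:
Apply the surveyor's formula: 2A = Σ (x_i·y_{i+1} − x_{i+1}·y_i), indices taken mod 6.
Σ = (-30) + (-54) + (-48) + (-112) + (-80) + (-50) = -374
Area = |Σ|/2 = 187.
Hole:
Apply the surveyor's formula: 2A = Σ (x_i·y_{i+1} − x_{i+1}·y_i), indices taken mod 5.
J→K: (0)(-3) − (1)(-1) = 1
K→L: (1)(1) − (3)(-3) = 10
L→M: (3)(3) − (2)(1) = 7
M→N: (2)(0) − (-1)(3) = 3
N→J: (-1)(-1) − (0)(0) = 1
Σ = 22
Area = |Σ|/2 = 11.
Net area = 187 − 11 = 176.

176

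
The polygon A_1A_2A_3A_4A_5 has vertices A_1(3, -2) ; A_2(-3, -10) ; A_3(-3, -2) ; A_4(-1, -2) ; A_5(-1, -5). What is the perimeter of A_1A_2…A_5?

28

|A_1A_2| = √((-6)² + (-8)²) = √100 = 10
|A_2A_3| = √((0)² + (8)²) = √64 = 8
|A_3A_4| = √((2)² + (0)²) = √4 = 2
|A_4A_5| = √((0)² + (-3)²) = √9 = 3
|A_5A_1| = √((4)² + (3)²) = √25 = 5
Perimeter = 10 + 8 + 2 + 3 + 5 = 28.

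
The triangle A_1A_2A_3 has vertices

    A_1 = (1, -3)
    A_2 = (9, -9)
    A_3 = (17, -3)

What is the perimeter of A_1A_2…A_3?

|A_1A_2| = √((8)² + (-6)²) = √100 = 10
|A_2A_3| = √((8)² + (6)²) = √100 = 10
|A_3A_1| = √((-16)² + (0)²) = √256 = 16
Perimeter = 10 + 10 + 16 = 36.

36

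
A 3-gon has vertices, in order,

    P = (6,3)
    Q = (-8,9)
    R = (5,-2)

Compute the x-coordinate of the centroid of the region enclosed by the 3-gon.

Apply the shoelace formula. First the cross-terms c_i = x_i·y_{i+1} − x_{i+1}·y_i:
  78, -29, 27  ⇒  2A = 76, A = 38.
Then Σ (x_i + x_{i+1})·c_i = 228, so x̄ = 228 / (6·38) = 1.

1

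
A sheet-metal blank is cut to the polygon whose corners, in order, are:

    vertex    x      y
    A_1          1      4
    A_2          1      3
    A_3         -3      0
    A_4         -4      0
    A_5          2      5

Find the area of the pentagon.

A_1→A_2: (1)(3) − (1)(4) = -1
A_2→A_3: (1)(0) − (-3)(3) = 9
A_3→A_4: (-3)(0) − (-4)(0) = 0
A_4→A_5: (-4)(5) − (2)(0) = -20
A_5→A_1: (2)(4) − (1)(5) = 3
Σ = -9
Area = |Σ|/2 = 4.5.

4.5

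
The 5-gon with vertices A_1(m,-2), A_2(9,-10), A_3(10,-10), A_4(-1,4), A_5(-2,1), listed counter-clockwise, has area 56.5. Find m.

The doubled signed area Σ (x_i y_{i+1} − x_{i+1} y_i) is linear in m.
With m=0 it equals 69; the coefficient of m is -11 (from the two edges through A_1).
So -11·m + 69 = 2·56.5 = 113 ⇒ m = -4.

-4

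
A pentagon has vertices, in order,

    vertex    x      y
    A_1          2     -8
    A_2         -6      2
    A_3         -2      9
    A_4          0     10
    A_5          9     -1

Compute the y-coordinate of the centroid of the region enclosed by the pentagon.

141/137

Apply Gauss's area formula. First the cross-terms c_i = x_i·y_{i+1} − x_{i+1}·y_i:
  -44, -50, -20, -90, -70  ⇒  2A = -274, A = -137.
Then Σ (y_i + y_{i+1})·c_i = -846, so ȳ = -846 / (6·(-137)) = 141/137.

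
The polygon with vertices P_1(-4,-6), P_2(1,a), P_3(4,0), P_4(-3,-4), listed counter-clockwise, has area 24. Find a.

The doubled signed area Σ (x_i y_{i+1} − x_{i+1} y_i) is linear in a.
With a=0 it equals -8; the coefficient of a is -8 (from the two edges through P_2).
So -8·a + -8 = 2·24 = 48 ⇒ a = -7.

-7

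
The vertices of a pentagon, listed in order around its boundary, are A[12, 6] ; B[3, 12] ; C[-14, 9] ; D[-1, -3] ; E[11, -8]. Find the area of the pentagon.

287.5

Apply the surveyor's formula: 2A = Σ (x_i·y_{i+1} − x_{i+1}·y_i), indices taken mod 5.
Cross-terms: 126, 195, 51, 41, 162  ⇒  Σ = 575
Area = |Σ|/2 = 287.5.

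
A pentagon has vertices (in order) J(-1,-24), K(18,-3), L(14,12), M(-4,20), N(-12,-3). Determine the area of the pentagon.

779

Apply Gauss's area formula: 2A = Σ (x_i·y_{i+1} − x_{i+1}·y_i), indices taken mod 5.
Σ = (435) + (258) + (328) + (252) + (285) = 1558
Area = |Σ|/2 = 779.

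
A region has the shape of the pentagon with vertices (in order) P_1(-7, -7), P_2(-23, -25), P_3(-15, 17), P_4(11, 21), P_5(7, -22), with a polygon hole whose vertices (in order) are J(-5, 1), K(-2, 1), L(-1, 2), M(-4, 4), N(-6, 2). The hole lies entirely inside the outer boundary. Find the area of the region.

Outer boundary:
Apply Gauss's area formula: 2A = Σ (x_i·y_{i+1} − x_{i+1}·y_i), indices taken mod 5.
Σ = (14) + (-766) + (-502) + (-389) + (-203) = -1846
Area = |Σ|/2 = 923.
Hole:
Apply the shoelace (surveyor's) formula: 2A = Σ (x_i·y_{i+1} − x_{i+1}·y_i), indices taken mod 5.
Σ = (-3) + (-3) + (4) + (16) + (4) = 18
Area = |Σ|/2 = 9.
Net area = 923 − 9 = 914.

914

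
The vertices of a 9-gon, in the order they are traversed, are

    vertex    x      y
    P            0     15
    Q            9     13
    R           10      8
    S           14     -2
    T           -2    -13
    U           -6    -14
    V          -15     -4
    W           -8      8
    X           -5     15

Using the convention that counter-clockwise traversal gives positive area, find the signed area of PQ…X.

Apply the surveyor's formula: 2A = Σ (x_i·y_{i+1} − x_{i+1}·y_i), indices taken mod 9.
Σ = (-135) + (-58) + (-132) + (-186) + (-50) + (-186) + (-152) + (-80) + (-75) = -1054
Signed area = Σ/2 = -527 (negative ⇒ clockwise traversal).

-527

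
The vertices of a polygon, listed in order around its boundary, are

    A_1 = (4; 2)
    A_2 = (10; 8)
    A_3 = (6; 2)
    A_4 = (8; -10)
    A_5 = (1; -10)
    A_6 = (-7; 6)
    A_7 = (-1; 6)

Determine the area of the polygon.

144

Σ = (12) + (-28) + (-76) + (-70) + (-64) + (-36) + (-26) = -288
Area = |Σ|/2 = 144.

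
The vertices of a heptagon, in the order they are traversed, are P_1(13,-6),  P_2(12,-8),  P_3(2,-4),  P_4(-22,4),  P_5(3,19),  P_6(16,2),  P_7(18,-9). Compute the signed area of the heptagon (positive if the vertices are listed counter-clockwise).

-521.5

Apply the shoelace formula: 2A = Σ (x_i·y_{i+1} − x_{i+1}·y_i), indices taken mod 7.
Σ = (-32) + (-32) + (-80) + (-430) + (-298) + (-180) + (9) = -1043
Signed area = Σ/2 = -521.5 (negative ⇒ clockwise traversal).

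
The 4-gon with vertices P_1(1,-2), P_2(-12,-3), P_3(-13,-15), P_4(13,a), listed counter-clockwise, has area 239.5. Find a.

The doubled signed area Σ (x_i y_{i+1} − x_{i+1} y_i) is linear in a.
With a=0 it equals 283; the coefficient of a is -14 (from the two edges through P_4).
So -14·a + 283 = 2·239.5 = 479 ⇒ a = -14.

-14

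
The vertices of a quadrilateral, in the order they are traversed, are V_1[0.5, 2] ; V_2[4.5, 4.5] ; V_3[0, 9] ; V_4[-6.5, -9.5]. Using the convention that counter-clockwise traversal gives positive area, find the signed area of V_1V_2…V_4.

V_1→V_2: (0.5)(4.5) − (4.5)(2) = -6.75
V_2→V_3: (4.5)(9) − (0)(4.5) = 40.5
V_3→V_4: (0)(-9.5) − (-6.5)(9) = 58.5
V_4→V_1: (-6.5)(2) − (0.5)(-9.5) = -8.25
Σ = 84
Signed area = Σ/2 = 42 (positive ⇒ counter-clockwise traversal).

42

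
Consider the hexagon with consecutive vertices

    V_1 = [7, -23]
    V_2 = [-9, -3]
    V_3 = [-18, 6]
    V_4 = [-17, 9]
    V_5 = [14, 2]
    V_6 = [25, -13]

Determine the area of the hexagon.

636

Apply Gauss's area formula: 2A = Σ (x_i·y_{i+1} − x_{i+1}·y_i), indices taken mod 6.
Σ = (-228) + (-108) + (-60) + (-160) + (-232) + (-484) = -1272
Area = |Σ|/2 = 636.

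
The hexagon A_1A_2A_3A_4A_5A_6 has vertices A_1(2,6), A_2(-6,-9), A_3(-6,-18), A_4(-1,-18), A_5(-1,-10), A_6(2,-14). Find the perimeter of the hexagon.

64

|A_1A_2| = √((-8)² + (-15)²) = √289 = 17
|A_2A_3| = √((0)² + (-9)²) = √81 = 9
|A_3A_4| = √((5)² + (0)²) = √25 = 5
|A_4A_5| = √((0)² + (8)²) = √64 = 8
|A_5A_6| = √((3)² + (-4)²) = √25 = 5
|A_6A_1| = √((0)² + (20)²) = √400 = 20
Perimeter = 17 + 9 + 5 + 8 + 5 + 20 = 64.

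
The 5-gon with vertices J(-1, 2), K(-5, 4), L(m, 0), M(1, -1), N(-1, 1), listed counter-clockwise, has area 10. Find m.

The doubled signed area Σ (x_i y_{i+1} − x_{i+1} y_i) is linear in m.
With m=0 it equals 5; the coefficient of m is -5 (from the two edges through L).
So -5·m + 5 = 2·10 = 20 ⇒ m = -3.

-3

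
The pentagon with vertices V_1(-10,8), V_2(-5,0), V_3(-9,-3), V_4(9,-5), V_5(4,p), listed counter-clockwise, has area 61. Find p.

Write out the shoelace sum; only the two edges meeting at V_5 involve p:
2·Area = [(9·p − 4·(-5)) + (4·8 − (-10)·p)] + 127
       = 19·p + 179 = 122
⇒ p = -3.

-3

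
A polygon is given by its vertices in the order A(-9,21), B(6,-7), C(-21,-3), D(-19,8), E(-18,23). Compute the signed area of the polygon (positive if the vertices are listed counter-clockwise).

Apply the shoelace (surveyor's) formula: 2A = Σ (x_i·y_{i+1} − x_{i+1}·y_i), indices taken mod 5.
Σ = (-63) + (-165) + (-225) + (-293) + (-171) = -917
Signed area = Σ/2 = -458.5 (negative ⇒ clockwise traversal).

-458.5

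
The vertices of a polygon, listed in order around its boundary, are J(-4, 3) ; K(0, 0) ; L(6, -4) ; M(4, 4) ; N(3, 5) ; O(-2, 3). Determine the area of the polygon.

36.5

Σ = (0) + (0) + (40) + (8) + (19) + (6) = 73
Area = |Σ|/2 = 36.5.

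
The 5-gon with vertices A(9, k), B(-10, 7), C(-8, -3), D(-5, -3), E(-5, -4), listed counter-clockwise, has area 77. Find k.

-9

Write out the shoelace sum; only the two edges meeting at A involve k:
2·Area = [((-5)·k − 9·(-4)) + (9·7 − (-10)·k)] + 100
       = 5·k + 199 = 154
⇒ k = -9.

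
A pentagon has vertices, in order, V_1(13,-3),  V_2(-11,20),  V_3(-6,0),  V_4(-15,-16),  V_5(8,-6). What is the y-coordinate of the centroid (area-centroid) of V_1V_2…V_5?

Apply Gauss's area formula. First the cross-terms c_i = x_i·y_{i+1} − x_{i+1}·y_i:
  227, 120, 96, 218, 54  ⇒  2A = 715, A = 357.5.
Then Σ (y_i + y_{i+1})·c_i = -559, so ȳ = -559 / (6·357.5) = -43/165.

-43/165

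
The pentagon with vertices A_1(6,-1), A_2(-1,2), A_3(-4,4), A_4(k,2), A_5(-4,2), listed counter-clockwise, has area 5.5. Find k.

The doubled signed area Σ (x_i y_{i+1} − x_{i+1} y_i) is linear in k.
With k=0 it equals 7; the coefficient of k is -2 (from the two edges through A_4).
So -2·k + 7 = 2·5.5 = 11 ⇒ k = -2.

-2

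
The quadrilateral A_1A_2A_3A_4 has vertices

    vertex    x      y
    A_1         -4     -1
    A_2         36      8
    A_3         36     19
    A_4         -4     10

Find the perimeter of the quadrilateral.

|A_1A_2| = √((40)² + (9)²) = √1681 = 41
|A_2A_3| = √((0)² + (11)²) = √121 = 11
|A_3A_4| = √((-40)² + (-9)²) = √1681 = 41
|A_4A_1| = √((0)² + (-11)²) = √121 = 11
Perimeter = 41 + 11 + 41 + 11 = 104.

104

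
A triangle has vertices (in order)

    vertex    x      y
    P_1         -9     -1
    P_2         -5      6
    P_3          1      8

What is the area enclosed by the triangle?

Apply the surveyor's formula: 2A = Σ (x_i·y_{i+1} − x_{i+1}·y_i), indices taken mod 3.
Σ = (-59) + (-46) + (71) = -34
Area = |Σ|/2 = 17.

17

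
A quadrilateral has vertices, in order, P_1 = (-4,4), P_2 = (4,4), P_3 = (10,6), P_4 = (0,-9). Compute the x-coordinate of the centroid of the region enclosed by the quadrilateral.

Apply the surveyor's formula. First the cross-terms c_i = x_i·y_{i+1} − x_{i+1}·y_i:
  -32, -16, -90, -36  ⇒  2A = -174, A = -87.
Then Σ (x_i + x_{i+1})·c_i = -980, so x̄ = -980 / (6·(-87)) = 490/261.

490/261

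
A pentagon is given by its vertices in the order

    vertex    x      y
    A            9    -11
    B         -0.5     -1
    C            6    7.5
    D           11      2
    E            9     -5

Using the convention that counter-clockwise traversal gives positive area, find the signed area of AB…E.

-104.875

Apply the surveyor's formula: 2A = Σ (x_i·y_{i+1} − x_{i+1}·y_i), indices taken mod 5.
Cross-terms: -14.5, 2.25, -70.5, -73, -54  ⇒  Σ = -209.75
Signed area = Σ/2 = -104.875 (negative ⇒ clockwise traversal).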